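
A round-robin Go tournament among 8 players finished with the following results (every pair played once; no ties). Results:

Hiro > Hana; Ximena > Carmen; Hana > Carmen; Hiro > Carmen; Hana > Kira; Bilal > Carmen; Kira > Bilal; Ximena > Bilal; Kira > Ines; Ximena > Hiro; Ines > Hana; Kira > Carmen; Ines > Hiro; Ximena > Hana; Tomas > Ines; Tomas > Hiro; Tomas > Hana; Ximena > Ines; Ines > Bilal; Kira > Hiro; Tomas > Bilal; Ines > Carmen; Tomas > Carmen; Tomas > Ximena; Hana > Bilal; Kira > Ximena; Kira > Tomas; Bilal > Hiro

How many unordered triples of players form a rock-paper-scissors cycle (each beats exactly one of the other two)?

Win totals: Bilal 2, Ines 4, Hiro 2, Ximena 5, Hana 3, Tomas 6, Carmen 0, Kira 6.
A player with w wins dominates both others in C(w,2) triples; summing gives 1 + 6 + 1 + 10 + 3 + 15 + 0 + 15 = 51 transitive triples.
Total triples C(8,3) = 56, so cyclic triples = 56 − 51 = 5.

5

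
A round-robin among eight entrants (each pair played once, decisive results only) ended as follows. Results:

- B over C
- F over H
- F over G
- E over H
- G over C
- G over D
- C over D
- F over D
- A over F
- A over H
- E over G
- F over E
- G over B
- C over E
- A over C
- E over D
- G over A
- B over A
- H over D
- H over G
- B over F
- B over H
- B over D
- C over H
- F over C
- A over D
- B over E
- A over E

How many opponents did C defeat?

3

C's results: beat D, E, H; lost to A, B, F, G.
That is 3 wins.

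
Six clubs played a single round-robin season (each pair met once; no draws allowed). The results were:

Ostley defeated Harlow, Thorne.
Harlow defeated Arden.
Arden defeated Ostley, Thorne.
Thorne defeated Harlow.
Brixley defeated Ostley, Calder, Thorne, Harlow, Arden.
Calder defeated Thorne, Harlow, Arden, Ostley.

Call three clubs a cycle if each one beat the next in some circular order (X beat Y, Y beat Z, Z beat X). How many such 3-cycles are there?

2

Win totals: Arden 2, Harlow 1, Brixley 5, Thorne 1, Calder 4, Ostley 2.
A club with w wins dominates both others in C(w,2) triples; summing gives 1 + 0 + 10 + 0 + 6 + 1 = 18 transitive triples.
Total triples C(6,3) = 20, so cyclic triples = 20 − 18 = 2.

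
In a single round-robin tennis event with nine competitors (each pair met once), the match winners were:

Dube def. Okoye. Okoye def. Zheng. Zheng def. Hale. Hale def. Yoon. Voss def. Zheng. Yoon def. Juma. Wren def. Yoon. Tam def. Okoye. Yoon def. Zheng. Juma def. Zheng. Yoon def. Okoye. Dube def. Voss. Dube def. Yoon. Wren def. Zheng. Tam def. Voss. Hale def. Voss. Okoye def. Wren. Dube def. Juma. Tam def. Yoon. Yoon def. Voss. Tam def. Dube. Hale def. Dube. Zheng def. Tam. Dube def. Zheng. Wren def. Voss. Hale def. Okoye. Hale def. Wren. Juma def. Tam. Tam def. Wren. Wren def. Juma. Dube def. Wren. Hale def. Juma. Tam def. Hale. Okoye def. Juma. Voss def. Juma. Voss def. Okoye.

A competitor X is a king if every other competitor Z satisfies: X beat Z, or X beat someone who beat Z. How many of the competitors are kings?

5

Okoye cannot reach Dube in two steps.
Zheng reaches everyone (king).
Yoon cannot reach Dube in two steps.
Dube reaches everyone (king).
Hale reaches everyone (king).
Juma reaches everyone (king).
Wren cannot reach Dube in two steps.
Tam reaches everyone (king).
Voss cannot reach Yoon, Dube in two steps.
Kings: Zheng, Dube, Hale, Juma, Tam — 5.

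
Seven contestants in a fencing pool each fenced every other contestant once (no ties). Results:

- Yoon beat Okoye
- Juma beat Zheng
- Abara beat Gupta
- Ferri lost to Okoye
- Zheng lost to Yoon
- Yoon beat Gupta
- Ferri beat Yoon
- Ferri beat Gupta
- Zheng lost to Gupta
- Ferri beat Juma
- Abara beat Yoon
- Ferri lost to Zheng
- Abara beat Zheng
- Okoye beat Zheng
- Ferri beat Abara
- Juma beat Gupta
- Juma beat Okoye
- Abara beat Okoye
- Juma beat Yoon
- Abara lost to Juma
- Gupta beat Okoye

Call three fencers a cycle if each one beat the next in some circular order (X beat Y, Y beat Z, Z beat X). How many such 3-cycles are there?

Win totals: Zheng 1, Okoye 2, Yoon 3, Abara 4, Gupta 2, Juma 5, Ferri 4.
A fencer with w wins dominates both others in C(w,2) triples; summing gives 0 + 1 + 3 + 6 + 1 + 10 + 6 = 27 transitive triples.
Total triples C(7,3) = 35, so cyclic triples = 35 − 27 = 8.

8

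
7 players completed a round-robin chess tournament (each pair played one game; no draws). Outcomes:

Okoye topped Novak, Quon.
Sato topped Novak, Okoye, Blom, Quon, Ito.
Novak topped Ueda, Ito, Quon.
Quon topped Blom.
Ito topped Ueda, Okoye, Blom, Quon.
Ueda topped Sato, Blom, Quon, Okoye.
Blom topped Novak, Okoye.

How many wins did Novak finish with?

3

Novak's results: beat Ito, Quon, Ueda; lost to Okoye, Sato, Blom.
That is 3 wins.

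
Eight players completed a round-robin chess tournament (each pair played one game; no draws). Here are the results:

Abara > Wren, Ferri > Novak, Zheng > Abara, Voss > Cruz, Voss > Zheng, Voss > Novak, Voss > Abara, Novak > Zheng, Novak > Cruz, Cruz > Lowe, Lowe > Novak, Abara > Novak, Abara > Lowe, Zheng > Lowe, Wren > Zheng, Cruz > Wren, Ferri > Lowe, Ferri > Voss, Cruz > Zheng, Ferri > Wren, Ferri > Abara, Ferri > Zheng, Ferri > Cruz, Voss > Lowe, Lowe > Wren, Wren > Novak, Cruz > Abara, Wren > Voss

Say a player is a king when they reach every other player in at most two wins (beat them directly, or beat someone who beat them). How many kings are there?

1

Lowe cannot reach Abara, Ferri in two steps.
Cruz cannot reach Ferri in two steps.
Abara cannot reach Ferri in two steps.
Novak cannot reach Voss, Ferri in two steps.
Wren cannot reach Ferri in two steps.
Voss cannot reach Ferri in two steps.
Zheng cannot reach Cruz, Voss, Ferri in two steps.
Ferri reaches everyone (king).
Kings: Ferri — 1.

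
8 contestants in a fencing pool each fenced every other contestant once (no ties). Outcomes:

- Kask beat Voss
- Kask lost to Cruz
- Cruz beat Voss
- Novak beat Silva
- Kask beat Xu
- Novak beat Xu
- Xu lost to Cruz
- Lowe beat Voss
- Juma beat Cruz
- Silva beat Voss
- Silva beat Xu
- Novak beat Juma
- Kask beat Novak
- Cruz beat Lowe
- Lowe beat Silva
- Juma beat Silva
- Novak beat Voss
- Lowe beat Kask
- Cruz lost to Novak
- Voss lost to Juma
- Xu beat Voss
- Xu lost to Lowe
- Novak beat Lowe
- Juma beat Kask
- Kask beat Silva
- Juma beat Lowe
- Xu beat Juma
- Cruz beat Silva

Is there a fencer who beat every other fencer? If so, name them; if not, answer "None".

Highest win total is Novak with 6 (out of 7 possible).
Novak lost to Kask, so no fencer went undefeated.

None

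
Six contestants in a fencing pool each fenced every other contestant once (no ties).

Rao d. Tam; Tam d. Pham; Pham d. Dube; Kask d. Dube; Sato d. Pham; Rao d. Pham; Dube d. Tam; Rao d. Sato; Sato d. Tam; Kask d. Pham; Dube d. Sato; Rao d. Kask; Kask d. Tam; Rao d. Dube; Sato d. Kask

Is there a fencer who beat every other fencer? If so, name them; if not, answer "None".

Rao

Rao has 5 wins out of 5 opponents — a perfect record.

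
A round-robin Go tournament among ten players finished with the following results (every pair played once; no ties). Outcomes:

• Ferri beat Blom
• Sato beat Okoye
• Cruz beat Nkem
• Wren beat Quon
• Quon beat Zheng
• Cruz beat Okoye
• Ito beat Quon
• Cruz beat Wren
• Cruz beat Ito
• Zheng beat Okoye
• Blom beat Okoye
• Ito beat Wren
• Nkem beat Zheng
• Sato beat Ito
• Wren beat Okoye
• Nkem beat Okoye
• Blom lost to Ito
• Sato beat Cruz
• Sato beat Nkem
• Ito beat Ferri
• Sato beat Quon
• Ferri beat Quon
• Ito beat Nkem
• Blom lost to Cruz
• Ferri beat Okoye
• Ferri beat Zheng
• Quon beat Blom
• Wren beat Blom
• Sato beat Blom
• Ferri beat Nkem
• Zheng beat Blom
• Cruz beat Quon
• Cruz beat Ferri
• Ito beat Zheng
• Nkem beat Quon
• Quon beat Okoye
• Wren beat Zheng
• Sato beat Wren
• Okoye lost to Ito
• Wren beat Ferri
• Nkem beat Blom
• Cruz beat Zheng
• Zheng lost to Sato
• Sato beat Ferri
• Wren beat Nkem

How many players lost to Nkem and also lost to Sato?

Nkem beat: Quon, Blom, Okoye, Zheng.
Sato beat: Wren, Quon, Blom, Cruz, Okoye, Ito, Zheng, Ferri, Nkem.
Both beat: Quon, Blom, Okoye, Zheng — 4.

4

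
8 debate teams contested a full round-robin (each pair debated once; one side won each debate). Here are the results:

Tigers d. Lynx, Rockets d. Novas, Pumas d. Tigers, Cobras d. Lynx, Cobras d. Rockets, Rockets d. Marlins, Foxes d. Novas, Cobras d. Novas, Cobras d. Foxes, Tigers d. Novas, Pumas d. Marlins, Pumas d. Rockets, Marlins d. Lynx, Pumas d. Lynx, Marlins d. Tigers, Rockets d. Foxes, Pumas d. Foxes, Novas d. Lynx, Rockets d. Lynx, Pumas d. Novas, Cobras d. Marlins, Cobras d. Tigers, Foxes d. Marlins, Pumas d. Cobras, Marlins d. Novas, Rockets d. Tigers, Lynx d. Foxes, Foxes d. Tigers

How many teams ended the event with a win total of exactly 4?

0

Win totals: Novas 1, Pumas 7, Lynx 1, Marlins 3, Foxes 3, Cobras 6, Tigers 2, Rockets 5.
No team has exactly 4 wins.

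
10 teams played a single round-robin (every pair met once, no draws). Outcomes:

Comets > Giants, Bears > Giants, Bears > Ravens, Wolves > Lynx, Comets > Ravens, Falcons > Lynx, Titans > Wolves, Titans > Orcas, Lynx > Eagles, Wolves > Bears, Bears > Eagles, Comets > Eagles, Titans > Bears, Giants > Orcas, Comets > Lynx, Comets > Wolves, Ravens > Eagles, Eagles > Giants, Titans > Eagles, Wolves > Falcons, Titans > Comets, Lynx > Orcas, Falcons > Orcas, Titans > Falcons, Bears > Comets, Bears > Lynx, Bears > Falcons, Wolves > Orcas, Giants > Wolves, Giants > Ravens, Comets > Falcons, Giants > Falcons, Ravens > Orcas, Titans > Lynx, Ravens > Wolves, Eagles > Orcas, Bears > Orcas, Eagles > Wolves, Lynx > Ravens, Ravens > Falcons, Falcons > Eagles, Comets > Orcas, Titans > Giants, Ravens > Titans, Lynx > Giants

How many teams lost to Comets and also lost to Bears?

6

Comets beat: Wolves, Falcons, Orcas, Giants, Lynx, Eagles, Ravens.
Bears beat: Falcons, Orcas, Giants, Lynx, Eagles, Comets, Ravens.
Both beat: Falcons, Orcas, Giants, Lynx, Eagles, Ravens — 6.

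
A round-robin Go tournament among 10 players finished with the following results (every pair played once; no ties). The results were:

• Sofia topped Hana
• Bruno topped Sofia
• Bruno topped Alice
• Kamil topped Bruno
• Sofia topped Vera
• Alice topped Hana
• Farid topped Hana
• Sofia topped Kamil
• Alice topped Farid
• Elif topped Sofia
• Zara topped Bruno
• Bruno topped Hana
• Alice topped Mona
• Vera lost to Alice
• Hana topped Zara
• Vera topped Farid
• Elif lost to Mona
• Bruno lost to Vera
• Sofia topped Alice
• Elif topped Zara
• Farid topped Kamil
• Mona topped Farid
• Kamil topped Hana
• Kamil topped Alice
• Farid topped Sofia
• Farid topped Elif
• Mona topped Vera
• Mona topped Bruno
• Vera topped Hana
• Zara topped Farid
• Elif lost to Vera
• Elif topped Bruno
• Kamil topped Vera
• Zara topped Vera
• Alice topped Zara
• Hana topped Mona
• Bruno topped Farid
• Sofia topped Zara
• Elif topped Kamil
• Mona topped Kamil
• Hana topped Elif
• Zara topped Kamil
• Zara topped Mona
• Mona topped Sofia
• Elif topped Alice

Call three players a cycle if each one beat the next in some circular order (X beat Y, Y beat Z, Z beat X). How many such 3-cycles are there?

Win totals: Mona 6, Vera 4, Sofia 5, Bruno 4, Hana 3, Zara 5, Elif 5, Farid 4, Kamil 4, Alice 5.
A player with w wins dominates both others in C(w,2) triples; summing gives 15 + 6 + 10 + 6 + 3 + 10 + 10 + 6 + 6 + 10 = 82 transitive triples.
Total triples C(10,3) = 120, so cyclic triples = 120 − 82 = 38.

38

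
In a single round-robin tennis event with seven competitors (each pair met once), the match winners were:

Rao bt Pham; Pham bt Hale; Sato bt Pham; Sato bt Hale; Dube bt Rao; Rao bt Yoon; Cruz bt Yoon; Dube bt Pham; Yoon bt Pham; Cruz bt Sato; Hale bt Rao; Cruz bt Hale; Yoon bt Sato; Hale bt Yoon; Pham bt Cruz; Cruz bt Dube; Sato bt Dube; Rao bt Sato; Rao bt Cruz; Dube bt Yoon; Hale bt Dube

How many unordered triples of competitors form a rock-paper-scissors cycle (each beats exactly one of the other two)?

Win totals: Pham 2, Rao 4, Dube 3, Sato 3, Yoon 2, Cruz 4, Hale 3.
A competitor with w wins dominates both others in C(w,2) triples; summing gives 1 + 6 + 3 + 3 + 1 + 6 + 3 = 23 transitive triples.
Total triples C(7,3) = 35, so cyclic triples = 35 − 23 = 12.

12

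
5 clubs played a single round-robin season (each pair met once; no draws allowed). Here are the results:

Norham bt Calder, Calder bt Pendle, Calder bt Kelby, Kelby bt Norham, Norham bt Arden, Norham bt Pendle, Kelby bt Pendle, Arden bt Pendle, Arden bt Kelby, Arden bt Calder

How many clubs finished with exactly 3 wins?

2

Win totals: Kelby 2, Arden 3, Calder 2, Norham 3, Pendle 0.
Exactly 3: Arden, Norham — 2 clubs.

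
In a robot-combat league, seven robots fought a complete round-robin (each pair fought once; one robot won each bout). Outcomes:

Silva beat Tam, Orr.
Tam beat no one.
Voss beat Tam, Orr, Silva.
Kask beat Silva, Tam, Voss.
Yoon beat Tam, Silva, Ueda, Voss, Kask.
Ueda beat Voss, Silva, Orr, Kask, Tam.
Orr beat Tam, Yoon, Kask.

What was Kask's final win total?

Kask's results: beat Tam, Voss, Silva; lost to Yoon, Orr, Ueda.
That is 3 wins.

3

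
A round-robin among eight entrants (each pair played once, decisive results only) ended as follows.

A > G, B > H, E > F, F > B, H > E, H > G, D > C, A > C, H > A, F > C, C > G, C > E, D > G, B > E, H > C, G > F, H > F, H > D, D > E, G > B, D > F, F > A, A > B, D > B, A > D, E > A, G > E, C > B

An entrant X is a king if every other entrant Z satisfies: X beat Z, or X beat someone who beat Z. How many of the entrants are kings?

5

A reaches everyone (king).
B reaches everyone (king).
C cannot reach D in two steps.
D reaches everyone (king).
E cannot reach H in two steps.
F reaches everyone (king).
G cannot reach D in two steps.
H reaches everyone (king).
Kings: A, B, D, F, H — 5.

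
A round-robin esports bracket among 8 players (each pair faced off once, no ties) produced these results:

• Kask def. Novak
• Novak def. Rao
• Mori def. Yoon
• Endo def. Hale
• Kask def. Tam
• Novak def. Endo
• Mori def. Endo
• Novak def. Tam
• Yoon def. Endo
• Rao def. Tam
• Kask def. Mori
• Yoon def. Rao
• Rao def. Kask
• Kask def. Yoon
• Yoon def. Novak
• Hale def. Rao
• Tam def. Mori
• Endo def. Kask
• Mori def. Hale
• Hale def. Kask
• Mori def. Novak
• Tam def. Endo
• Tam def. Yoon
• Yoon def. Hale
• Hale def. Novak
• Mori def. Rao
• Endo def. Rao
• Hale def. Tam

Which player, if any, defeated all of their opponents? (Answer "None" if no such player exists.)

None

Highest win total is Mori with 5 (out of 7 possible).
Mori lost to Tam, Kask, so no player went undefeated.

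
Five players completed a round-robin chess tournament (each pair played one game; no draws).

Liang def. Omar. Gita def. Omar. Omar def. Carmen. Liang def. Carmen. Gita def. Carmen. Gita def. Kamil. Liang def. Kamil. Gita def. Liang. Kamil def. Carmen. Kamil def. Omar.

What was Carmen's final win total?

0

Carmen's results: beat no one; lost to Gita, Omar, Liang, Kamil.
That is 0 wins.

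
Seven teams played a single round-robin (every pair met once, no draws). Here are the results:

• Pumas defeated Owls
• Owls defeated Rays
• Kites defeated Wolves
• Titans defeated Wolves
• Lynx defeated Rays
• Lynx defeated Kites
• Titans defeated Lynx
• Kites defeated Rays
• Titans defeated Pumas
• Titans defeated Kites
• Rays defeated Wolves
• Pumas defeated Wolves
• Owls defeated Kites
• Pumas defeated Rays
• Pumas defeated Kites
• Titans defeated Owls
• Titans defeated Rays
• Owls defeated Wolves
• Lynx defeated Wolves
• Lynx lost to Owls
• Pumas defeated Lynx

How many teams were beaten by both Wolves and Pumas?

Wolves beat: no one.
Pumas beat: Owls, Kites, Rays, Wolves, Lynx.
No one was beaten by both.

0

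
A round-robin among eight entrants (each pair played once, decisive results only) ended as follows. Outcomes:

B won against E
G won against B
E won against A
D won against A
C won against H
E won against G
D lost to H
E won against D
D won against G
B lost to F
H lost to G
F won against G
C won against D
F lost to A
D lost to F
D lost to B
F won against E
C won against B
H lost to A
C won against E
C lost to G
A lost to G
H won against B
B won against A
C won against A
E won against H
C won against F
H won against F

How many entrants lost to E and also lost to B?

2

E beat: A, D, G, H.
B beat: A, D, E.
Both beat: A, D — 2.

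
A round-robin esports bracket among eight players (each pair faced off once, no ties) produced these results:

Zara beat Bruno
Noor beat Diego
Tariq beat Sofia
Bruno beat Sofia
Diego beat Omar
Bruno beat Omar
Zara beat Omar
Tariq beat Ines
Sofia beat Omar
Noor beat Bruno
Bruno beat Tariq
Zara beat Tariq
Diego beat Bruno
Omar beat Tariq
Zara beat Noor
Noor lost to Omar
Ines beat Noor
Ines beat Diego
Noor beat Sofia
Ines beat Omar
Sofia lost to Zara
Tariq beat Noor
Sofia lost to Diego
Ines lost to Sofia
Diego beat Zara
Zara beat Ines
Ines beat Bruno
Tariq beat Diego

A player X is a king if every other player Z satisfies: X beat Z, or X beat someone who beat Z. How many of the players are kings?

Zara reaches everyone (king).
Sofia cannot reach Zara in two steps.
Omar cannot reach Zara in two steps.
Diego reaches everyone (king).
Noor reaches everyone (king).
Ines reaches everyone (king).
Tariq reaches everyone (king).
Bruno cannot reach Zara in two steps.
Kings: Zara, Diego, Noor, Ines, Tariq — 5.

5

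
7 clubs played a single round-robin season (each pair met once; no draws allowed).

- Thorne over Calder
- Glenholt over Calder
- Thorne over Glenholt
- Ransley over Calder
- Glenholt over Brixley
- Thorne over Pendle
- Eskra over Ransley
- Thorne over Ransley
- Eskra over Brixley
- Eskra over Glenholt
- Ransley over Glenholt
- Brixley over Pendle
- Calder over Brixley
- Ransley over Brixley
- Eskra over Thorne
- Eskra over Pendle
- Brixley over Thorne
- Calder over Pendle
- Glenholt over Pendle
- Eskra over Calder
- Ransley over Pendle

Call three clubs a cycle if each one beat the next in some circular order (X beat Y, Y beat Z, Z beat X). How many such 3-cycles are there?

Win totals: Brixley 2, Calder 2, Glenholt 3, Ransley 4, Pendle 0, Thorne 4, Eskra 6.
A club with w wins dominates both others in C(w,2) triples; summing gives 1 + 1 + 3 + 6 + 0 + 6 + 15 = 32 transitive triples.
Total triples C(7,3) = 35, so cyclic triples = 35 − 32 = 3.

3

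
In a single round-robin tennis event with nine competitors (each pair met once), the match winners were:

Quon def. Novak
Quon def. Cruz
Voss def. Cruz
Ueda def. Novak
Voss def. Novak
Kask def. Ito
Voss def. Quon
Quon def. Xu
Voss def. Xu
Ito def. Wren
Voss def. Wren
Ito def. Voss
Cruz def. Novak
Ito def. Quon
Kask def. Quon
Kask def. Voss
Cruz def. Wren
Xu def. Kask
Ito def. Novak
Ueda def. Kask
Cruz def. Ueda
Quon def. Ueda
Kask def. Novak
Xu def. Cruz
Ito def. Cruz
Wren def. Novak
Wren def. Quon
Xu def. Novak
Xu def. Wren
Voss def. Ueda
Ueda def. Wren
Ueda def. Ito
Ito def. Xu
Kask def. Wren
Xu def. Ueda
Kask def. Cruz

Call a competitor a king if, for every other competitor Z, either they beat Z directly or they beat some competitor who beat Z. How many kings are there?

Wren cannot reach Kask, Voss, Ito in two steps.
Ueda reaches everyone (king).
Kask reaches everyone (king).
Voss reaches everyone (king).
Ito reaches everyone (king).
Xu reaches everyone (king).
Cruz cannot reach Voss, Xu in two steps.
Novak cannot reach Wren, Ueda, Kask, Voss, Ito, Xu, Cruz, Quon in two steps.
Quon cannot reach Voss in two steps.
Kings: Ueda, Kask, Voss, Ito, Xu — 5.

5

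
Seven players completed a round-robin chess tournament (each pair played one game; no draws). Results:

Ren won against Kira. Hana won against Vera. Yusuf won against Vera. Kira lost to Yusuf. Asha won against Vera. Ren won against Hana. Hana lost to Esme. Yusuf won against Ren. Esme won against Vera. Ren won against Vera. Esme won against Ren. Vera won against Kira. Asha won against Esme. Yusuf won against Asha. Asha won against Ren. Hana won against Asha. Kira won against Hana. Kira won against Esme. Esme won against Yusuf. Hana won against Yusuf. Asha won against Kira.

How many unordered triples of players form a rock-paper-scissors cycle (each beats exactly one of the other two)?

Win totals: Ren 3, Esme 4, Hana 3, Asha 4, Kira 2, Yusuf 4, Vera 1.
A player with w wins dominates both others in C(w,2) triples; summing gives 3 + 6 + 3 + 6 + 1 + 6 + 0 = 25 transitive triples.
Total triples C(7,3) = 35, so cyclic triples = 35 − 25 = 10.

10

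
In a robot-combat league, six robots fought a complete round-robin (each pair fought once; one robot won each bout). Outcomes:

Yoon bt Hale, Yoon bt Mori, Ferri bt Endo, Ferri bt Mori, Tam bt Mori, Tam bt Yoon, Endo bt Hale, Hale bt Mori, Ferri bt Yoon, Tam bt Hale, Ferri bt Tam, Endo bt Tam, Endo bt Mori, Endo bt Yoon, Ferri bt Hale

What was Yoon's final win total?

2

Yoon's results: beat Hale, Mori; lost to Endo, Tam, Ferri.
That is 2 wins.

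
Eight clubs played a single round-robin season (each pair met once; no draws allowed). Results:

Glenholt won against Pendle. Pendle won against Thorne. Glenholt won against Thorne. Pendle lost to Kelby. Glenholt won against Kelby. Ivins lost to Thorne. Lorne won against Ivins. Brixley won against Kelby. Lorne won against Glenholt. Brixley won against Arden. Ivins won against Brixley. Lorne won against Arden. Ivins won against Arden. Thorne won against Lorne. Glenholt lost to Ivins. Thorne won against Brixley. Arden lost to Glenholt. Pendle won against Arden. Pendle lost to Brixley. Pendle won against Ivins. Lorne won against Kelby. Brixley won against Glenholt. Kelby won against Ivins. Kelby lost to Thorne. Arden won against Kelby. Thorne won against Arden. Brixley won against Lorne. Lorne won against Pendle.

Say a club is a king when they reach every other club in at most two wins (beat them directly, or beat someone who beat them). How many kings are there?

6

Glenholt reaches everyone (king).
Lorne reaches everyone (king).
Pendle reaches everyone (king).
Brixley reaches everyone (king).
Thorne reaches everyone (king).
Kelby cannot reach Lorne in two steps.
Ivins reaches everyone (king).
Arden cannot reach Glenholt, Lorne, Brixley, Thorne in two steps.
Kings: Glenholt, Lorne, Pendle, Brixley, Thorne, Ivins — 6.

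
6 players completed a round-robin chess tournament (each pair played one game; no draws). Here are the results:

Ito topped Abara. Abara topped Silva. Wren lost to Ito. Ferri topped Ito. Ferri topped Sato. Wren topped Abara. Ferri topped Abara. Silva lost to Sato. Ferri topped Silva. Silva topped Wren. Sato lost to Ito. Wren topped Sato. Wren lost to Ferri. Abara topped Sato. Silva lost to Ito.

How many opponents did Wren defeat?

2

Wren's results: beat Sato, Abara; lost to Ito, Silva, Ferri.
That is 2 wins.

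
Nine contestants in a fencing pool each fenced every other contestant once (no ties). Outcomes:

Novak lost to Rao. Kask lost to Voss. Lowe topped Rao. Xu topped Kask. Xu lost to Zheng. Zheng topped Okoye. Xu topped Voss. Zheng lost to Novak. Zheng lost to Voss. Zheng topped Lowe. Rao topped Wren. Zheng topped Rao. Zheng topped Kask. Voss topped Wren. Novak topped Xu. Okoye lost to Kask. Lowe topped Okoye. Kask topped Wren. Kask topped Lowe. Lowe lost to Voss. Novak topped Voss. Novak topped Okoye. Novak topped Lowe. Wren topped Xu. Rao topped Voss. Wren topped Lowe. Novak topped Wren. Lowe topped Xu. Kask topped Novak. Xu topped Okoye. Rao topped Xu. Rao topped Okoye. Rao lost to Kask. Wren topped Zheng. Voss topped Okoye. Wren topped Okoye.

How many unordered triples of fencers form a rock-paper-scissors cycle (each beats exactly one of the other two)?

Win totals: Rao 5, Kask 5, Xu 3, Okoye 0, Lowe 3, Zheng 5, Novak 6, Wren 4, Voss 5.
A fencer with w wins dominates both others in C(w,2) triples; summing gives 10 + 10 + 3 + 0 + 3 + 10 + 15 + 6 + 10 = 67 transitive triples.
Total triples C(9,3) = 84, so cyclic triples = 84 − 67 = 17.

17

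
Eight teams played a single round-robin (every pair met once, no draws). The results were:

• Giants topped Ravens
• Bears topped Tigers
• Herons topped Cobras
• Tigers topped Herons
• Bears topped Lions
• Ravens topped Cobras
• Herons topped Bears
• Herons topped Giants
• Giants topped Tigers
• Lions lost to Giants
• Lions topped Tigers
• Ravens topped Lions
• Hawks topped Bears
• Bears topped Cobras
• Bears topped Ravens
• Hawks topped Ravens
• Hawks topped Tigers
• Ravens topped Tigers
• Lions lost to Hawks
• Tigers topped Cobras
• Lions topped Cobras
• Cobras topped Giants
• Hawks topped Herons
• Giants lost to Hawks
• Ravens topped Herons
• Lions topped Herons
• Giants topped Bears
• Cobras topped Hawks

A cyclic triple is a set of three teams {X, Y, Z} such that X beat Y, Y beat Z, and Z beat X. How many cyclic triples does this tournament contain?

15

Win totals: Lions 3, Hawks 6, Ravens 4, Giants 4, Tigers 2, Cobras 2, Bears 4, Herons 3.
A team with w wins dominates both others in C(w,2) triples; summing gives 3 + 15 + 6 + 6 + 1 + 1 + 6 + 3 = 41 transitive triples.
Total triples C(8,3) = 56, so cyclic triples = 56 − 41 = 15.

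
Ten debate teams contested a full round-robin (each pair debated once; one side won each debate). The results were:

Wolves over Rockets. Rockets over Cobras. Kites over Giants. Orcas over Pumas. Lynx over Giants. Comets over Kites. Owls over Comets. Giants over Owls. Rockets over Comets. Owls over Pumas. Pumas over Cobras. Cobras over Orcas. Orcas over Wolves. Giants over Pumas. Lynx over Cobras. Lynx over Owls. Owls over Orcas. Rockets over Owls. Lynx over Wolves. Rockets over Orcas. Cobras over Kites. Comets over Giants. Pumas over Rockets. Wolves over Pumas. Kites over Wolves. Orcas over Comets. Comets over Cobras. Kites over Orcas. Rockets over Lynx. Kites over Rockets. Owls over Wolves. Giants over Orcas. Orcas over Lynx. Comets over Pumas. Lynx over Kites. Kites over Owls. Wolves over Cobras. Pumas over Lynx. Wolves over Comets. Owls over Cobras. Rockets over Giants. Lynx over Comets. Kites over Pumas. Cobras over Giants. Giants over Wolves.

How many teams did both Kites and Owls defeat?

3

Kites beat: Pumas, Wolves, Owls, Giants, Rockets, Orcas.
Owls beat: Pumas, Wolves, Cobras, Comets, Orcas.
Both beat: Pumas, Wolves, Orcas — 3.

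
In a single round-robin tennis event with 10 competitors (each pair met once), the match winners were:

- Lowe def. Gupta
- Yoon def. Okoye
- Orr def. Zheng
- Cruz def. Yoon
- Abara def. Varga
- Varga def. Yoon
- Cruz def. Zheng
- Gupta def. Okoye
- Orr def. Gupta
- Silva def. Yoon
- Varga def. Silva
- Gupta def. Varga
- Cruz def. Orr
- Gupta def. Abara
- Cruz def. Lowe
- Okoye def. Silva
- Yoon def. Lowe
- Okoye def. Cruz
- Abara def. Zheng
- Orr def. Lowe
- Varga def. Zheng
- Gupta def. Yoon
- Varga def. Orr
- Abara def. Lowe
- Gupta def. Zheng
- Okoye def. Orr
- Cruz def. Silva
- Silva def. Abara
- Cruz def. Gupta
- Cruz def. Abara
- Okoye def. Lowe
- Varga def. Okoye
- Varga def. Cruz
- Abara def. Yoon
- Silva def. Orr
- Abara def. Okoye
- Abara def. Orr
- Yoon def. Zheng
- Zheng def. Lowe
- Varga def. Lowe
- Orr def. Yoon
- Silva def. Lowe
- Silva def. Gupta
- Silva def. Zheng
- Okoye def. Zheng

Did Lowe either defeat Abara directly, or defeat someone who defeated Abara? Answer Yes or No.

Lowe did not beat Abara directly.
Lowe beat Gupta. Of those, Gupta beat Abara.

Yes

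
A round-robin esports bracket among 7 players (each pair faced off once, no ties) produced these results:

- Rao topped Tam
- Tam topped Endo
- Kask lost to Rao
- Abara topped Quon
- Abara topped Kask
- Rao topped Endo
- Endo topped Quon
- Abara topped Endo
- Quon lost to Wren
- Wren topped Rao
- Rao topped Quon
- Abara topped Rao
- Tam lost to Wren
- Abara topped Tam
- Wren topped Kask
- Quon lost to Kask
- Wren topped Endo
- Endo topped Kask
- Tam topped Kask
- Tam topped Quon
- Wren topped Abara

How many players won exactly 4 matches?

1

Win totals: Rao 4, Kask 1, Endo 2, Abara 5, Tam 3, Quon 0, Wren 6.
Exactly 4: Rao — 1 player.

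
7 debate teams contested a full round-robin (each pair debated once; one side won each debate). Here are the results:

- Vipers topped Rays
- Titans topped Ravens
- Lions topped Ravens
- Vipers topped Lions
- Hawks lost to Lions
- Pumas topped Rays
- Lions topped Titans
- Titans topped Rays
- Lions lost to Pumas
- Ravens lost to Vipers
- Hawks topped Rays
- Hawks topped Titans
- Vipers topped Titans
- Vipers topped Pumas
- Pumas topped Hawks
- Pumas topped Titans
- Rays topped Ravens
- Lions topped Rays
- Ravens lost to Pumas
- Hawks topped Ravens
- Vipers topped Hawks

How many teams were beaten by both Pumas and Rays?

1

Pumas beat: Titans, Lions, Hawks, Ravens, Rays.
Rays beat: Ravens.
Both beat: Ravens — 1.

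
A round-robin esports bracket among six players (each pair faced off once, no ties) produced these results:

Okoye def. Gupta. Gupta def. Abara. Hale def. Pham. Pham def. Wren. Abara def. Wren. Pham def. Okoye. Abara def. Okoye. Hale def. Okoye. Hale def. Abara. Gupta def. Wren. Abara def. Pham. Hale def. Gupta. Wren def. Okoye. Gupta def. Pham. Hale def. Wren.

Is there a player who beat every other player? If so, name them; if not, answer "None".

Hale has 5 wins out of 5 opponents — a perfect record.

Hale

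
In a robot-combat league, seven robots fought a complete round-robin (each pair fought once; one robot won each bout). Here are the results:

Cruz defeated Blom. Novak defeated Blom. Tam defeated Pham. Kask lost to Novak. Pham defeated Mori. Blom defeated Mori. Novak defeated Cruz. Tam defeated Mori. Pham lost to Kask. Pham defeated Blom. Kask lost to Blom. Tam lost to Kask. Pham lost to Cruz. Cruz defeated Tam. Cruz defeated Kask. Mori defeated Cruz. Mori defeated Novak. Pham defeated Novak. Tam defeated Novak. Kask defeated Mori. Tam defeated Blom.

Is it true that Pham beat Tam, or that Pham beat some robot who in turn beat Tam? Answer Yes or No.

Pham did not beat Tam directly.
Pham beat Mori, Blom, Novak, but each of them lost to Tam. No two-step path.

No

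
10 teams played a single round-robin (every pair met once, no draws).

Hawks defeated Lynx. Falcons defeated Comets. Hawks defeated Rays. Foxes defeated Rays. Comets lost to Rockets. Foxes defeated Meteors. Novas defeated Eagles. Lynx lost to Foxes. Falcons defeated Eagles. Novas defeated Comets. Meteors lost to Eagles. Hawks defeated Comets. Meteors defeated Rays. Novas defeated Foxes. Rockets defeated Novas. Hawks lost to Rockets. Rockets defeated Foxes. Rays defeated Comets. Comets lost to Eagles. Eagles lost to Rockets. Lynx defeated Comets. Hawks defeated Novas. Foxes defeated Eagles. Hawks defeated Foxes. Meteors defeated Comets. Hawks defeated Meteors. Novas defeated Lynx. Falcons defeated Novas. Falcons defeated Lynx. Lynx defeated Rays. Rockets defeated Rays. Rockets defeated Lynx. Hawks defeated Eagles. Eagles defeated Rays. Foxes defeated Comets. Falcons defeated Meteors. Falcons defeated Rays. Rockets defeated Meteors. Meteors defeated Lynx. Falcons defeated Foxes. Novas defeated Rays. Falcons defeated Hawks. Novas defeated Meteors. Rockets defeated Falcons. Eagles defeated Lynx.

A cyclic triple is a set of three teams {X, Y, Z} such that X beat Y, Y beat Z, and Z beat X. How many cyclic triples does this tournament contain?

Win totals: Falcons 8, Rays 1, Foxes 5, Comets 0, Eagles 4, Meteors 3, Novas 6, Hawks 7, Rockets 9, Lynx 2.
A team with w wins dominates both others in C(w,2) triples; summing gives 28 + 0 + 10 + 0 + 6 + 3 + 15 + 21 + 36 + 1 = 120 transitive triples.
Total triples C(10,3) = 120, so cyclic triples = 120 − 120 = 0.

0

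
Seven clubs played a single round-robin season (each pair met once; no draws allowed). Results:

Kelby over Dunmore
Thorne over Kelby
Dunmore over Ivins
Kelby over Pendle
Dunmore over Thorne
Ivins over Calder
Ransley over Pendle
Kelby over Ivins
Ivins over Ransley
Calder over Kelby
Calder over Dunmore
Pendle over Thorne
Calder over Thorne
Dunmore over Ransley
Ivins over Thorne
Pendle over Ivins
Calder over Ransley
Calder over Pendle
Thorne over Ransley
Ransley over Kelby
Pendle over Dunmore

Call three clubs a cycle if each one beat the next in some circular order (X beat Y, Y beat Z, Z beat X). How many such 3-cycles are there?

Win totals: Dunmore 3, Ransley 2, Thorne 2, Ivins 3, Kelby 3, Calder 5, Pendle 3.
A club with w wins dominates both others in C(w,2) triples; summing gives 3 + 1 + 1 + 3 + 3 + 10 + 3 = 24 transitive triples.
Total triples C(7,3) = 35, so cyclic triples = 35 − 24 = 11.

11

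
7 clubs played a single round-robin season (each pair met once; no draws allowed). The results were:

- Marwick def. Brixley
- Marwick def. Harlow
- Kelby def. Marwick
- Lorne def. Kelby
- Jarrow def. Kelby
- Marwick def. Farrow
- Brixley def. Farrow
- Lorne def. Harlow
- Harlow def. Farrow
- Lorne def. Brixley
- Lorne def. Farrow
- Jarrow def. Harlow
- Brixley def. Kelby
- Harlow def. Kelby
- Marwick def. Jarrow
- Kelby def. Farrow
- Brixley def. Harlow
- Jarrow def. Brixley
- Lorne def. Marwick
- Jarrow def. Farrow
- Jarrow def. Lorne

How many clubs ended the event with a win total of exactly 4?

Win totals: Lorne 5, Brixley 3, Kelby 2, Jarrow 5, Marwick 4, Farrow 0, Harlow 2.
Exactly 4: Marwick — 1 club.

1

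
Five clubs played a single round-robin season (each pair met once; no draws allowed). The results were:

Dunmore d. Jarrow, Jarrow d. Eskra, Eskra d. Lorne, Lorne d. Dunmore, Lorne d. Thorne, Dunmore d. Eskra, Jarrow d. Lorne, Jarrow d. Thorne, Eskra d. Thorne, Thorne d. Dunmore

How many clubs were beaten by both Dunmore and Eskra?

0

Dunmore beat: Jarrow, Eskra.
Eskra beat: Lorne, Thorne.
No one was beaten by both.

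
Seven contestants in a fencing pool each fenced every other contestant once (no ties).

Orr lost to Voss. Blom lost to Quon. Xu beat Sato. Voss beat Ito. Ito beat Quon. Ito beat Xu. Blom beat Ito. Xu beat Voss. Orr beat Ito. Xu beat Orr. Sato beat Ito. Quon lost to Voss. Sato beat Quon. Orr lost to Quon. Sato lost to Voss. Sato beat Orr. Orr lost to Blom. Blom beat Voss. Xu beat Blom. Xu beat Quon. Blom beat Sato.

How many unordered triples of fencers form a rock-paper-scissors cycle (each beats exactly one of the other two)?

8

Win totals: Xu 5, Blom 4, Orr 1, Voss 4, Sato 3, Quon 2, Ito 2.
A fencer with w wins dominates both others in C(w,2) triples; summing gives 10 + 6 + 0 + 6 + 3 + 1 + 1 = 27 transitive triples.
Total triples C(7,3) = 35, so cyclic triples = 35 − 27 = 8.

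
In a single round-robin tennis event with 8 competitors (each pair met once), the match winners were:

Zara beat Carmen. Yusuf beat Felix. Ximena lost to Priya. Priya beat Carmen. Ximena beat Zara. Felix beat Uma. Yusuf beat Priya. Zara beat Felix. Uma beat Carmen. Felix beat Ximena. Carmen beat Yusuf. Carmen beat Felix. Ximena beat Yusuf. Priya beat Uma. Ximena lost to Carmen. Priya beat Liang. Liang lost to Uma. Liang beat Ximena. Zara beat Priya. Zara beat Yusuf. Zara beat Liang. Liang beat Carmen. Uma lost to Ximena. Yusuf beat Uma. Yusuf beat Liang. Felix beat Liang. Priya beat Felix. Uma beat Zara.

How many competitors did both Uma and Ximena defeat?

1

Uma beat: Zara, Carmen, Liang.
Ximena beat: Zara, Uma, Yusuf.
Both beat: Zara — 1.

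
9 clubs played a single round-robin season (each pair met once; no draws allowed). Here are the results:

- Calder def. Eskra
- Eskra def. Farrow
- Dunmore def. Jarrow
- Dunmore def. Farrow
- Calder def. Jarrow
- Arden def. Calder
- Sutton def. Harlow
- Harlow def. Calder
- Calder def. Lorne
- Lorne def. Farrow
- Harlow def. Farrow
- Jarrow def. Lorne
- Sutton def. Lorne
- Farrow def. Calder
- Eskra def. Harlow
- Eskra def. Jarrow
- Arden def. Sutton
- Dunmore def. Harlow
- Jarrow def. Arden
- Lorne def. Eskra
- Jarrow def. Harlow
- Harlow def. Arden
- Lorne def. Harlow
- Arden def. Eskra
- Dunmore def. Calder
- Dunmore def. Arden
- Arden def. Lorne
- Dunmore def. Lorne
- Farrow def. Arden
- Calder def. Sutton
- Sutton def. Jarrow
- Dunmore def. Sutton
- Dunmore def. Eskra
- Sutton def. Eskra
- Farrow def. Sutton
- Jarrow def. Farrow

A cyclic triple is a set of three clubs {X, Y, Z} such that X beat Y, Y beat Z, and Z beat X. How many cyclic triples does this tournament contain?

Win totals: Calder 4, Sutton 4, Harlow 3, Dunmore 8, Lorne 3, Eskra 3, Arden 4, Jarrow 4, Farrow 3.
A club with w wins dominates both others in C(w,2) triples; summing gives 6 + 6 + 3 + 28 + 3 + 3 + 6 + 6 + 3 = 64 transitive triples.
Total triples C(9,3) = 84, so cyclic triples = 84 − 64 = 20.

20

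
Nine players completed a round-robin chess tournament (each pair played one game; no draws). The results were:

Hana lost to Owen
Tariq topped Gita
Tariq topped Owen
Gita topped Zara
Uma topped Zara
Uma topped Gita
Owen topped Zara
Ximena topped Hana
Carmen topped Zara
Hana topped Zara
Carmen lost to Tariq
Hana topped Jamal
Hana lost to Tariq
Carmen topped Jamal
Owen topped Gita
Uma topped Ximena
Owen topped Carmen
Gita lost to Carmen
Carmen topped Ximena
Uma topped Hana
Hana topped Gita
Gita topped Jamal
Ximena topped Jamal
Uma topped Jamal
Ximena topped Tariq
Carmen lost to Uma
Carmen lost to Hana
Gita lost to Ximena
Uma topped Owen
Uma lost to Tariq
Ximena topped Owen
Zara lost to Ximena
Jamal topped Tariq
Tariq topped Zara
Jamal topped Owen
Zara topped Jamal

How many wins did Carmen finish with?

Carmen's results: beat Gita, Zara, Jamal, Ximena; lost to Hana, Uma, Tariq, Owen.
That is 4 wins.

4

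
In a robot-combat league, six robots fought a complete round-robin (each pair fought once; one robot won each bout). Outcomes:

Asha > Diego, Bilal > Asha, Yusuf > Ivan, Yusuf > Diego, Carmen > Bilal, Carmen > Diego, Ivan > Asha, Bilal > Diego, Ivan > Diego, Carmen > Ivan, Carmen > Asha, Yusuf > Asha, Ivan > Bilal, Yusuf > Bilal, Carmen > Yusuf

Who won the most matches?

Carmen

Win totals: Carmen 5, Ivan 3, Asha 1, Yusuf 4, Diego 0, Bilal 2.
Carmen leads with 5 wins (next highest: 4).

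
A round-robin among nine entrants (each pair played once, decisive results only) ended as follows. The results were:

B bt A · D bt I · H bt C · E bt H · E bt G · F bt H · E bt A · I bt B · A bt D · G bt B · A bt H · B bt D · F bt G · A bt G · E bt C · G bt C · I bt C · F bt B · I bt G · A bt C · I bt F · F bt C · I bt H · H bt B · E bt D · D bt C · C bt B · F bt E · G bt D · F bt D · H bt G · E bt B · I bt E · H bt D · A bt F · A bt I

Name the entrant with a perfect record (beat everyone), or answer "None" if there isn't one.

Highest win total is I with 6 (out of 8 possible).
I lost to A, D, so no entrant went undefeated.

None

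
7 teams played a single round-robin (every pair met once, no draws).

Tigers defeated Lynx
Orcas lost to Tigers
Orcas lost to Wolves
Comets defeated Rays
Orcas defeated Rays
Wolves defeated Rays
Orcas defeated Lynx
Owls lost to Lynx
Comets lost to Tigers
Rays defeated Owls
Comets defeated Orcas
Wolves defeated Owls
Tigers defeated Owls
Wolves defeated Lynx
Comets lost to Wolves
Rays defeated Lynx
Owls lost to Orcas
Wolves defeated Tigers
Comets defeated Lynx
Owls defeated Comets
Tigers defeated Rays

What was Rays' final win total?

2

Rays' results: beat Lynx, Owls; lost to Comets, Wolves, Orcas, Tigers.
That is 2 wins.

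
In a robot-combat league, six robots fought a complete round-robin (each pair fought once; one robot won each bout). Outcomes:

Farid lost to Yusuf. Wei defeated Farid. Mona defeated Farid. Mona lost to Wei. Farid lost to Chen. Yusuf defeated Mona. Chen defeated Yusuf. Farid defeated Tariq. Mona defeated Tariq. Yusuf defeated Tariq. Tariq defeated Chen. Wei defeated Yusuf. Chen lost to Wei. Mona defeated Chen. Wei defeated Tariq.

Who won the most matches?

Wei

Win totals: Yusuf 3, Farid 1, Tariq 1, Chen 2, Mona 3, Wei 5.
Wei leads with 5 wins (next highest: 3).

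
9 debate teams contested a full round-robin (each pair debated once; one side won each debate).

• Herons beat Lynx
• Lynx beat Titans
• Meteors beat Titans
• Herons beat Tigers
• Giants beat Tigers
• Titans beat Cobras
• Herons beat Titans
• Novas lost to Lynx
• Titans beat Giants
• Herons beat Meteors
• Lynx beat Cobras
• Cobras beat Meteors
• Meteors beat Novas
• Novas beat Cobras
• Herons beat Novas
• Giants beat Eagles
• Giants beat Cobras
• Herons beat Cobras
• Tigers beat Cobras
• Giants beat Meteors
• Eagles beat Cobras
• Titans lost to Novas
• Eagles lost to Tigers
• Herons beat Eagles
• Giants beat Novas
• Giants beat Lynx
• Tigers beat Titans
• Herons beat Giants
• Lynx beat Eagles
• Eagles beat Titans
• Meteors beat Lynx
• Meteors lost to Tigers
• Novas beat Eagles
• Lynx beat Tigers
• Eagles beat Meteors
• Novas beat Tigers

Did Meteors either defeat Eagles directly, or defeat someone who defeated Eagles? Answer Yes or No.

Meteors did not beat Eagles directly.
Meteors beat Titans, Lynx, Novas. Of those, Lynx beat Eagles.

Yes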